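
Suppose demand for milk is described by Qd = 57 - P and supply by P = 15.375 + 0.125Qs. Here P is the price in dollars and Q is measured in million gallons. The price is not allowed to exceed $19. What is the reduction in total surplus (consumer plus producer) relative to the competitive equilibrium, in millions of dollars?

36

Rearranging supply gives Qs = 8P - 123. Without the control the market clears where 57 - P = 8P - 123, i.e. P* = 20 and Q* = 37.
Because the ceiling (19) lies below the market-clearing price, it is binding.
At P = 19: Qd = 57 - 19 = 38 and Qs = 8·19 - 123 = 29.
Quantity traded falls to 29. At Q = 29 the demand price is 57 - 29 = 28 and the supply price is (123 + 29)/8 = 19.
Deadweight loss = ½ · (28 - 19) · (37 - 29) = ½ · 9 · 8 = 36.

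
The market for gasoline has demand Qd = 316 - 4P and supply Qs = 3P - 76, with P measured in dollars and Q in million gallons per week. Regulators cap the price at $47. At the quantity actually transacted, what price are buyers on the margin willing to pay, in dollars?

Without the control the market clears where 316 - 4P = 3P - 76, i.e. P* = 56 and Q* = 92.
Since 47 < 56, the ceiling is binding.
At P = 47: Qd = 316 - 4·47 = 128 and Qs = 3·47 - 76 = 65.
Only 65 units reach the market. On the demand curve, the marginal buyer's willingness to pay at Q = 65 is (316 - 65)/4 = 62.75.

62.75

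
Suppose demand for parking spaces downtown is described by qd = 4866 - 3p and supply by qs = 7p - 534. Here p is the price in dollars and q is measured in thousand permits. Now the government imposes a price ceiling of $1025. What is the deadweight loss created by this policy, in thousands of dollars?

Without the control the market clears where 4866 - 3p = 7p - 534, i.e. p* = 540 and q* = 3246.
The ceiling of 1025 is above the equilibrium price 540, so it is not binding; the market clears at p* = 540, q* = 3246.
Since the control does not bind, no trades are prevented and deadweight loss is zero.

0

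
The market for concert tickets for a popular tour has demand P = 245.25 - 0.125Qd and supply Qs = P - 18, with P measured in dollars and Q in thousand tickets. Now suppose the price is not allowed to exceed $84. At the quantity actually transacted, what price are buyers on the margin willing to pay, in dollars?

Rearranging demand gives Qd = 1962 - 8P. Without the control the market clears where 1962 - 8P = P - 18, i.e. P* = 220 and Q* = 202.
Since 84 < 220, the ceiling is binding.
At P = 84: Qd = 1962 - 8·84 = 1290 and Qs = 84 - 18 = 66.
Only 66 units reach the market. On the demand curve, the marginal buyer's willingness to pay at Q = 66 is (1962 - 66)/8 = 237.

237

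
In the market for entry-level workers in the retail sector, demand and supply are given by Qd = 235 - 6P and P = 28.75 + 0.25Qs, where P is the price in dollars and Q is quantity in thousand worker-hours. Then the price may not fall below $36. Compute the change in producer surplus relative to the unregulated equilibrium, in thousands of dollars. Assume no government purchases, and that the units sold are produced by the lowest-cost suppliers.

Rearranging supply gives Qs = 4P - 115. Equilibrium: 235 - 6P = 4P - 115, so 350 = 10P and P* = 35, Q* = 25.
Because the floor (36) lies above the market-clearing price, it is binding.
At P = 36: Qd = 235 - 6·36 = 19 and Qs = 4·36 - 115 = 29.
Producer surplus without the control is ½ · (35 - 28.75) · 25 = 78.125.
With the floor, 19 units are sold at 36. The supply price at Q = 19 is 33.5, so PS = ½ · [(36 - 28.75) + (36 - 33.5)] · 19 = 92.625.
Change in producer surplus = 92.625 - 78.125 = 14.5.

14.5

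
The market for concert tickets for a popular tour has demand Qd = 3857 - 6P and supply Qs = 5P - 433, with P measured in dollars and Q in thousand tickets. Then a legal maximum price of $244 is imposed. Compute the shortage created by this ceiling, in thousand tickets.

1606

Without the control the market clears where 3857 - 6P = 5P - 433, i.e. P* = 390 and Q* = 1517.
Since 244 < 390, the ceiling is binding.
At P = 244: Qd = 3857 - 6·244 = 2393 and Qs = 5·244 - 433 = 787.
Shortage = Qd - Qs = 2393 - 787 = 1606.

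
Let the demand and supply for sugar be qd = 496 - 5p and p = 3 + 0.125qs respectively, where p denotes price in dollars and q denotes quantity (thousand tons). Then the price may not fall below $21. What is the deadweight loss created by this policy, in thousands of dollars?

0

Rearranging supply gives qs = 8p - 24. Equilibrium: 496 - 5p = 8p - 24, so 520 = 13p and p* = 40, q* = 296.
The floor of 21 is below the equilibrium price 40, so it is not binding; the market clears at p* = 40, q* = 296.
Since the control does not bind, no trades are prevented and deadweight loss is zero.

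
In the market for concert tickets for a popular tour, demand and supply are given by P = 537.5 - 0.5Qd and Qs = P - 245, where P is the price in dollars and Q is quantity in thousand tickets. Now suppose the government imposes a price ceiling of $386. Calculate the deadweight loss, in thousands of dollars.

2187

Rearranging demand gives Qd = 1075 - 2P. Without the control the market clears where 1075 - 2P = P - 245, i.e. P* = 440 and Q* = 195.
The ceiling of 386 is below the equilibrium price 440, so it binds.
At P = 386: Qd = 1075 - 2·386 = 303 and Qs = 386 - 245 = 141.
Quantity traded falls to 141. At Q = 141 the demand price is (1075 - 141)/2 = 467 and the supply price is 245 + 141 = 386.
Deadweight loss = ½ · (467 - 386) · (195 - 141) = ½ · 81 · 54 = 2187.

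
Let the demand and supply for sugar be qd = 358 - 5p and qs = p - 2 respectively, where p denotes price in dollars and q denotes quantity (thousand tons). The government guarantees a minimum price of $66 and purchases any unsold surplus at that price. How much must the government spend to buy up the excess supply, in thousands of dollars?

Without the control the market clears where 358 - 5p = p - 2, i.e. p* = 60 and q* = 58.
The floor of 66 is above the equilibrium price 60, so it binds.
At p = 66: qd = 358 - 5·66 = 28 and qs = 66 - 2 = 64.
Surplus = qs - qd = 36.
Government expenditure = surplus × support price = 36 × 66 = 2376.

2376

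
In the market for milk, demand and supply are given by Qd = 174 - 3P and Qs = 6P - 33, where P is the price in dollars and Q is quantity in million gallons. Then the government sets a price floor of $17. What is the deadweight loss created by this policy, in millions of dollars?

Setting quantity demanded equal to quantity supplied, 174 - 3P = 6P - 33, gives P* = 23 and Q* = 105.
The floor of 17 is below the equilibrium price 23, so it is not binding; the market clears at P* = 23, Q* = 105.
Since the control does not bind, no trades are prevented and deadweight loss is zero.

0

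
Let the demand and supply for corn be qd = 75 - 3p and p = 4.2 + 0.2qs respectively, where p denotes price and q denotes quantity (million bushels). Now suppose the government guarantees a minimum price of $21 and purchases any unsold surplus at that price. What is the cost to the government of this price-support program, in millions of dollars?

1512

Rearranging supply gives qs = 5p - 21. Without the control the market clears where 75 - 3p = 5p - 21, i.e. p* = 12 and q* = 39.
The floor of 21 is above the equilibrium price 12, so it binds.
At p = 21: qd = 75 - 3·21 = 12 and qs = 5·21 - 21 = 84.
Surplus = qs - qd = 72.
Government expenditure = surplus × support price = 72 × 21 = 1512.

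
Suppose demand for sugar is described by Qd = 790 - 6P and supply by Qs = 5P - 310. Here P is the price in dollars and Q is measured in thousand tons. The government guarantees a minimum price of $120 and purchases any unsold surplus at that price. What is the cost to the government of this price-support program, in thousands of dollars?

In a free market, 790 - 6P = 5P - 310 gives the equilibrium P* = 100, Q* = 190.
The floor of 120 is above the equilibrium price 100, so it binds.
At P = 120: Qd = 790 - 6·120 = 70 and Qs = 5·120 - 310 = 290.
Surplus = Qs - Qd = 220.
Government expenditure = surplus × support price = 220 × 120 = 26400.

26400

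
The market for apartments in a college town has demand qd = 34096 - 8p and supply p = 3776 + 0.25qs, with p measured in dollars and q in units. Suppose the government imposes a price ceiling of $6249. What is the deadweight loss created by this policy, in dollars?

0

Rearranging supply gives qs = 4p - 15104. Without the control the market clears where 34096 - 8p = 4p - 15104, i.e. p* = 4100 and q* = 1296.
Since 6249 is above p* = 4100, the ceiling does not bind and the free-market outcome prevails.
Since the control does not bind, no trades are prevented and deadweight loss is zero.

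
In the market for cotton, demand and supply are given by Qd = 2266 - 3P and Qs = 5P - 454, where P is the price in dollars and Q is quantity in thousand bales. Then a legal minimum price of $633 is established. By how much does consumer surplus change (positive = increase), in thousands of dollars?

Equilibrium: 2266 - 3P = 5P - 454, so 2720 = 8P and P* = 340, Q* = 1246.
The floor of 633 is above the equilibrium price 340, so it binds.
At P = 633: Qd = 2266 - 3·633 = 367 and Qs = 5·633 - 454 = 2711.
Consumer surplus without the control is ½ · (2266/3 - 340) · 1246 = 776258/3.
With the floor, consumers buy 367 units at 633, so CS = ½ · (2266/3 - 633) · 367 = 134689/6.
Change in consumer surplus = 134689/6 - 776258/3 = -236304.5.

-236304.5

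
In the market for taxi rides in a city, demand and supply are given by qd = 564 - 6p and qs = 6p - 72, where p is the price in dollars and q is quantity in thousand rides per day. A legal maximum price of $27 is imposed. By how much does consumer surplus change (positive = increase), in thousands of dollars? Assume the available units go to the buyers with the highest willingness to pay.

Without the control the market clears where 564 - 6p = 6p - 72, i.e. p* = 53 and q* = 246.
The ceiling of 27 is below the equilibrium price 53, so it binds.
At p = 27: qd = 564 - 6·27 = 402 and qs = 6·27 - 72 = 90.
Consumer surplus without the control is ½ · (94 - 53) · 246 = 5043.
With the ceiling, 90 units are sold at 27 (assume they go to the highest-value buyers). The demand price at q = 90 is 79, so CS = ½ · [(94 - 27) + (79 - 27)] · 90 = 5355.
Change in consumer surplus = 5355 - 5043 = 312.

312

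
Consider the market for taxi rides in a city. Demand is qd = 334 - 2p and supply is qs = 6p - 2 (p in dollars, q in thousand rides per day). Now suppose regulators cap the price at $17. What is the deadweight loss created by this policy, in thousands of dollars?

Setting quantity demanded equal to quantity supplied, 334 - 2p = 6p - 2, gives p* = 42 and q* = 250.
Because the ceiling (17) lies below the market-clearing price, it is binding.
At p = 17: qd = 334 - 2·17 = 300 and qs = 6·17 - 2 = 100.
Quantity traded falls to 100. At q = 100 the demand price is (334 - 100)/2 = 117 and the supply price is (2 + 100)/6 = 17.
Deadweight loss = ½ · (117 - 17) · (250 - 100) = ½ · 100 · 150 = 7500.

7500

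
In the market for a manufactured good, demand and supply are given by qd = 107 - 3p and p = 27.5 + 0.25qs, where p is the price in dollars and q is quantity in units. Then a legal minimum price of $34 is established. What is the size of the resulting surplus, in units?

Rearranging supply gives qs = 4p - 110. Equilibrium: 107 - 3p = 4p - 110, so 217 = 7p and p* = 31, q* = 14.
The floor of 34 is above the equilibrium price 31, so it binds.
At p = 34: qd = 107 - 3·34 = 5 and qs = 4·34 - 110 = 26.
Surplus = qs - qd = 26 - 5 = 21.

21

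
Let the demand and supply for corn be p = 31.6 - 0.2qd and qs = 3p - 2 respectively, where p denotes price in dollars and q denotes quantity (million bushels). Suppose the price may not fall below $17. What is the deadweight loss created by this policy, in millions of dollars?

0

Rearranging demand gives qd = 158 - 5p. Setting quantity demanded equal to quantity supplied, 158 - 5p = 3p - 2, gives p* = 20 and q* = 58.
Since 17 is below p* = 20, the floor does not bind and the free-market outcome prevails.
Since the control does not bind, no trades are prevented and deadweight loss is zero.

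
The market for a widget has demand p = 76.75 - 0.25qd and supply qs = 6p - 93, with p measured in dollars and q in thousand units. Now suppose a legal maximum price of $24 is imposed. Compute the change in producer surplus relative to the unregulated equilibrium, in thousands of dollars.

Rearranging demand gives qd = 307 - 4p. Setting quantity demanded equal to quantity supplied, 307 - 4p = 6p - 93, gives p* = 40 and q* = 147.
The ceiling of 24 is below the equilibrium price 40, so it binds.
At p = 24: qd = 307 - 4·24 = 211 and qs = 6·24 - 93 = 51.
Producer surplus without the control is ½ · (40 - 15.5) · 147 = 1800.75.
With the ceiling, producers sell 51 units at 24, so PS = ½ · (24 - 15.5) · 51 = 216.75.
Change in producer surplus = 216.75 - 1800.75 = -1584.

-1584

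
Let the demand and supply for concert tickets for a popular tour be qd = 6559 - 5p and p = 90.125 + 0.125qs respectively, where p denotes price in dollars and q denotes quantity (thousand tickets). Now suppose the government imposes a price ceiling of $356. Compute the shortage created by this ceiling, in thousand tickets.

2652

Rearranging supply gives qs = 8p - 721. Setting quantity demanded equal to quantity supplied, 6559 - 5p = 8p - 721, gives p* = 560 and q* = 3759.
Since 356 < 560, the ceiling is binding.
At p = 356: qd = 6559 - 5·356 = 4779 and qs = 8·356 - 721 = 2127.
Shortage = qd - qs = 4779 - 2127 = 2652.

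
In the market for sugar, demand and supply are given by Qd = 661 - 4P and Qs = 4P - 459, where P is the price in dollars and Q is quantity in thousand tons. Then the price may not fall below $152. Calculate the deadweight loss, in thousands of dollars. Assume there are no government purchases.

576

In a free market, 661 - 4P = 4P - 459 gives the equilibrium P* = 140, Q* = 101.
The floor of 152 is above the equilibrium price 140, so it binds.
At P = 152: Qd = 661 - 4·152 = 53 and Qs = 4·152 - 459 = 149.
Quantity traded falls to 53. At Q = 53 the demand price is (661 - 53)/4 = 152 and the supply price is (459 + 53)/4 = 128.
Deadweight loss = ½ · (152 - 128) · (101 - 53) = ½ · 24 · 48 = 576.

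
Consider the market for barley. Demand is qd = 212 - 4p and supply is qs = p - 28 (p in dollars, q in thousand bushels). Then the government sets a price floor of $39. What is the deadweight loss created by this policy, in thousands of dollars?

0

Without the control the market clears where 212 - 4p = p - 28, i.e. p* = 48 and q* = 20.
The floor of 39 is below the equilibrium price 48, so it is not binding; the market clears at p* = 48, q* = 20.
Since the control does not bind, no trades are prevented and deadweight loss is zero.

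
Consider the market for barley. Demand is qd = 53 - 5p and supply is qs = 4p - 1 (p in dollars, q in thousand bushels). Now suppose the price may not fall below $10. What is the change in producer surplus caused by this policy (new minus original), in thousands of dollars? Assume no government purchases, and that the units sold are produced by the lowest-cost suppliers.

-38

Setting quantity demanded equal to quantity supplied, 53 - 5p = 4p - 1, gives p* = 6 and q* = 23.
Since 10 > 6, the floor is binding.
At p = 10: qd = 53 - 5·10 = 3 and qs = 4·10 - 1 = 39.
Producer surplus without the control is ½ · (6 - 0.25) · 23 = 66.125.
With the floor, 3 units are sold at 10. The supply price at q = 3 is 1, so PS = ½ · [(10 - 0.25) + (10 - 1)] · 3 = 28.125.
Change in producer surplus = 28.125 - 66.125 = -38.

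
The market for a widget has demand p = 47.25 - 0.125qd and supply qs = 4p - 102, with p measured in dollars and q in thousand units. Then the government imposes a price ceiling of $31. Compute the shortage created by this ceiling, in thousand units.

108

Rearranging demand gives qd = 378 - 8p. Without the control the market clears where 378 - 8p = 4p - 102, i.e. p* = 40 and q* = 58.
Since 31 < 40, the ceiling is binding.
At p = 31: qd = 378 - 8·31 = 130 and qs = 4·31 - 102 = 22.
Shortage = qd - qs = 130 - 22 = 108.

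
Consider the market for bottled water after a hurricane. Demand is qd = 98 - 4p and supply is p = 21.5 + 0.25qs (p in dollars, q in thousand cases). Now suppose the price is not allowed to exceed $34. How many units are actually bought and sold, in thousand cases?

Rearranging supply gives qs = 4p - 86. In a free market, 98 - 4p = 4p - 86 gives the equilibrium p* = 23, q* = 6.
The ceiling of 34 is above the equilibrium price 23, so it is not binding; the market clears at p* = 23, q* = 6.

6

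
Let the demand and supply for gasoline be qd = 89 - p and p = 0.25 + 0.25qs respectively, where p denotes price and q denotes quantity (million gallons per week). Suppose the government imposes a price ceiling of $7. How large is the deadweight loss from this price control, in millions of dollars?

Rearranging supply gives qs = 4p - 1. In a free market, 89 - p = 4p - 1 gives the equilibrium p* = 18, q* = 71.
Since 7 < 18, the ceiling is binding.
At p = 7: qd = 89 - 7 = 82 and qs = 4·7 - 1 = 27.
Quantity traded falls to 27. At q = 27 the demand price is 89 - 27 = 62 and the supply price is (1 + 27)/4 = 7.
Deadweight loss = ½ · (62 - 7) · (71 - 27) = ½ · 55 · 44 = 1210.

1210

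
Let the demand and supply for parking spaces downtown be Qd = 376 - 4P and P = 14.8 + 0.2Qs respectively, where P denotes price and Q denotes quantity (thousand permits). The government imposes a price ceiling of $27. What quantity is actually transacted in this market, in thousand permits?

Rearranging supply gives Qs = 5P - 74. Setting quantity demanded equal to quantity supplied, 376 - 4P = 5P - 74, gives P* = 50 and Q* = 176.
Because the ceiling (27) lies below the market-clearing price, it is binding.
At P = 27: Qd = 376 - 4·27 = 268 and Qs = 5·27 - 74 = 61.
The quantity actually transacted is the short side, supply: 61.

61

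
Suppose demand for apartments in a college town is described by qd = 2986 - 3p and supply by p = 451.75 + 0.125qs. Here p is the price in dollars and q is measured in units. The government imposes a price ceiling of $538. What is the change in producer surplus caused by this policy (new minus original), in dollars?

-58156

Rearranging supply gives qs = 8p - 3614. Setting quantity demanded equal to quantity supplied, 2986 - 3p = 8p - 3614, gives p* = 600 and q* = 1186.
Because the ceiling (538) lies below the market-clearing price, it is binding.
At p = 538: qd = 2986 - 3·538 = 1372 and qs = 8·538 - 3614 = 690.
Producer surplus without the control is ½ · (600 - 451.75) · 1186 = 87912.25.
With the ceiling, producers sell 690 units at 538, so PS = ½ · (538 - 451.75) · 690 = 29756.25.
Change in producer surplus = 29756.25 - 87912.25 = -58156.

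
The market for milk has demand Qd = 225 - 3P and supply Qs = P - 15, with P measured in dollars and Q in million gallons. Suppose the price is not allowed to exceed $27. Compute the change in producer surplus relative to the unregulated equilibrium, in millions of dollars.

-940.5

Setting quantity demanded equal to quantity supplied, 225 - 3P = P - 15, gives P* = 60 and Q* = 45.
The ceiling of 27 is below the equilibrium price 60, so it binds.
At P = 27: Qd = 225 - 3·27 = 144 and Qs = 27 - 15 = 12.
Producer surplus without the control is ½ · (60 - 15) · 45 = 1012.5.
With the ceiling, producers sell 12 units at 27, so PS = ½ · (27 - 15) · 12 = 72.
Change in producer surplus = 72 - 1012.5 = -940.5.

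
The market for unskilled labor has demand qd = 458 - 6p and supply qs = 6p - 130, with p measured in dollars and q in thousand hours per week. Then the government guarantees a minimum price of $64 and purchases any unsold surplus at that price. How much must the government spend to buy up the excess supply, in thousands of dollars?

Setting quantity demanded equal to quantity supplied, 458 - 6p = 6p - 130, gives p* = 49 and q* = 164.
Since 64 > 49, the floor is binding.
At p = 64: qd = 458 - 6·64 = 74 and qs = 6·64 - 130 = 254.
Surplus = qs - qd = 180.
Government expenditure = surplus × support price = 180 × 64 = 11520.

11520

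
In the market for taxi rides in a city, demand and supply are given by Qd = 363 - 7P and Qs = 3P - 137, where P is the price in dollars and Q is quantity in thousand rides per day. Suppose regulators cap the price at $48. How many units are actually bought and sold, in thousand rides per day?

7

In a free market, 363 - 7P = 3P - 137 gives the equilibrium P* = 50, Q* = 13.
The ceiling of 48 is below the equilibrium price 50, so it binds.
At P = 48: Qd = 363 - 7·48 = 27 and Qs = 3·48 - 137 = 7.
The quantity actually transacted is the short side, supply: 7.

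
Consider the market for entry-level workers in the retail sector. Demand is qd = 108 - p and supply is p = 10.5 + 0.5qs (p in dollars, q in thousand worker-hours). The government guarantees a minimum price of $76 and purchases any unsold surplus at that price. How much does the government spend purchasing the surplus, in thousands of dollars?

7524

Rearranging supply gives qs = 2p - 21. Equilibrium: 108 - p = 2p - 21, so 129 = 3p and p* = 43, q* = 65.
Because the floor (76) lies above the market-clearing price, it is binding.
At p = 76: qd = 108 - 76 = 32 and qs = 2·76 - 21 = 131.
Surplus = qs - qd = 99.
Government expenditure = surplus × support price = 99 × 76 = 7524.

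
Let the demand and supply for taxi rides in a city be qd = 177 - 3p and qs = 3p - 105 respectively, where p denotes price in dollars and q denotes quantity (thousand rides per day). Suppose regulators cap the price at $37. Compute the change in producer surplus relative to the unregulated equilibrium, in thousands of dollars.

-210

Without the control the market clears where 177 - 3p = 3p - 105, i.e. p* = 47 and q* = 36.
Since 37 < 47, the ceiling is binding.
At p = 37: qd = 177 - 3·37 = 66 and qs = 3·37 - 105 = 6.
Producer surplus without the control is ½ · (47 - 35) · 36 = 216.
With the ceiling, producers sell 6 units at 37, so PS = ½ · (37 - 35) · 6 = 6.
Change in producer surplus = 6 - 216 = -210.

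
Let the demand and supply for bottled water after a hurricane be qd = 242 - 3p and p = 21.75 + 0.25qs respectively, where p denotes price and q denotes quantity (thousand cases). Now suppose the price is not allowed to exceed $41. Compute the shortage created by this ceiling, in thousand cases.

Rearranging supply gives qs = 4p - 87. In a free market, 242 - 3p = 4p - 87 gives the equilibrium p* = 47, q* = 101.
The ceiling of 41 is below the equilibrium price 47, so it binds.
At p = 41: qd = 242 - 3·41 = 119 and qs = 4·41 - 87 = 77.
Shortage = qd - qs = 119 - 77 = 42.

42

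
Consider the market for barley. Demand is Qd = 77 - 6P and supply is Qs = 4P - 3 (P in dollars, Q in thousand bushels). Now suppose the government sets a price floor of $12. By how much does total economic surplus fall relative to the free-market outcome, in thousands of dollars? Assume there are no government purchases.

Setting quantity demanded equal to quantity supplied, 77 - 6P = 4P - 3, gives P* = 8 and Q* = 29.
The floor of 12 is above the equilibrium price 8, so it binds.
At P = 12: Qd = 77 - 6·12 = 5 and Qs = 4·12 - 3 = 45.
Quantity traded falls to 5. At Q = 5 the demand price is (77 - 5)/6 = 12 and the supply price is (3 + 5)/4 = 2.
Deadweight loss = ½ · (12 - 2) · (29 - 5) = ½ · 10 · 24 = 120.

120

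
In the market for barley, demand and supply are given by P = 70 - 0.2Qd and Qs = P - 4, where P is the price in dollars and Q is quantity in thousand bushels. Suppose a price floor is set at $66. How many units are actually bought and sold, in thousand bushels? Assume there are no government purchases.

Rearranging demand gives Qd = 350 - 5P. In a free market, 350 - 5P = P - 4 gives the equilibrium P* = 59, Q* = 55.
Because the floor (66) lies above the market-clearing price, it is binding.
At P = 66: Qd = 350 - 5·66 = 20 and Qs = 66 - 4 = 62.
The quantity actually transacted is the short side, demand: 20.

20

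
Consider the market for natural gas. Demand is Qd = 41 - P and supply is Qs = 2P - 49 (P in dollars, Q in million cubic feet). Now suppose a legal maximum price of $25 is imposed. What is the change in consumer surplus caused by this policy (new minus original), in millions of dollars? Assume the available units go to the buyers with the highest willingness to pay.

-45

Setting quantity demanded equal to quantity supplied, 41 - P = 2P - 49, gives P* = 30 and Q* = 11.
Because the ceiling (25) lies below the market-clearing price, it is binding.
At P = 25: Qd = 41 - 25 = 16 and Qs = 2·25 - 49 = 1.
Consumer surplus without the control is ½ · (41 - 30) · 11 = 60.5.
With the ceiling, 1 units are sold at 25 (assume they go to the highest-value buyers). The demand price at Q = 1 is 40, so CS = ½ · [(41 - 25) + (40 - 25)] · 1 = 15.5.
Change in consumer surplus = 15.5 - 60.5 = -45.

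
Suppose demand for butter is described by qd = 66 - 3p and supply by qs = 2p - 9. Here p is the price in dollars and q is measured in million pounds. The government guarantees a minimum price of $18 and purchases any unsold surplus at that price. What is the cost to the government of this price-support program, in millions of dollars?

270

Setting quantity demanded equal to quantity supplied, 66 - 3p = 2p - 9, gives p* = 15 and q* = 21.
Because the floor (18) lies above the market-clearing price, it is binding.
At p = 18: qd = 66 - 3·18 = 12 and qs = 2·18 - 9 = 27.
Surplus = qs - qd = 15.
Government expenditure = surplus × support price = 15 × 18 = 270.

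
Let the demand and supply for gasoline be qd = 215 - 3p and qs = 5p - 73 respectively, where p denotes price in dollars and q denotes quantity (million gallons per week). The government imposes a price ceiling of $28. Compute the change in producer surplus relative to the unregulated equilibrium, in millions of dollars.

Without the control the market clears where 215 - 3p = 5p - 73, i.e. p* = 36 and q* = 107.
Since 28 < 36, the ceiling is binding.
At p = 28: qd = 215 - 3·28 = 131 and qs = 5·28 - 73 = 67.
Producer surplus without the control is ½ · (36 - 14.6) · 107 = 1144.9.
With the ceiling, producers sell 67 units at 28, so PS = ½ · (28 - 14.6) · 67 = 448.9.
Change in producer surplus = 448.9 - 1144.9 = -696.

-696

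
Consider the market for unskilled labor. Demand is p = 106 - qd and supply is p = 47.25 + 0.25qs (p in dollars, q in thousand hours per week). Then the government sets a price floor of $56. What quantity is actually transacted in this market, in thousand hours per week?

Rearranging demand gives qd = 106 - p; rearranging supply gives qs = 4p - 189. Setting quantity demanded equal to quantity supplied, 106 - p = 4p - 189, gives p* = 59 and q* = 47.
The floor of 56 is below the equilibrium price 59, so it is not binding; the market clears at p* = 59, q* = 47.

47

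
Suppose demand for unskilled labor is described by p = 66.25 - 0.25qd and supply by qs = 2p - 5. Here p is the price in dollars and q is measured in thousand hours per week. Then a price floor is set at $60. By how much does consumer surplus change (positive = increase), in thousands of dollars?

Rearranging demand gives qd = 265 - 4p. Equilibrium: 265 - 4p = 2p - 5, so 270 = 6p and p* = 45, q* = 85.
The floor of 60 is above the equilibrium price 45, so it binds.
At p = 60: qd = 265 - 4·60 = 25 and qs = 2·60 - 5 = 115.
Consumer surplus without the control is ½ · (66.25 - 45) · 85 = 903.125.
With the floor, consumers buy 25 units at 60, so CS = ½ · (66.25 - 60) · 25 = 78.125.
Change in consumer surplus = 78.125 - 903.125 = -825.

-825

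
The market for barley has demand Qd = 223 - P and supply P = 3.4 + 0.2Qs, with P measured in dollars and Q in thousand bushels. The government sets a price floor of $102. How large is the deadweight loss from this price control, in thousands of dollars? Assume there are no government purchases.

2306.4

Rearranging supply gives Qs = 5P - 17. Setting quantity demanded equal to quantity supplied, 223 - P = 5P - 17, gives P* = 40 and Q* = 183.
Because the floor (102) lies above the market-clearing price, it is binding.
At P = 102: Qd = 223 - 102 = 121 and Qs = 5·102 - 17 = 493.
Quantity traded falls to 121. At Q = 121 the demand price is 223 - 121 = 102 and the supply price is (17 + 121)/5 = 27.6.
Deadweight loss = ½ · (102 - 27.6) · (183 - 121) = ½ · 74.4 · 62 = 2306.4.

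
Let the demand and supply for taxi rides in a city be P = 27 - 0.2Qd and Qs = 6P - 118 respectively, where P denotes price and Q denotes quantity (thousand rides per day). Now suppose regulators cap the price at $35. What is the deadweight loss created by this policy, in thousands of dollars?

0

Rearranging demand gives Qd = 135 - 5P. Without the control the market clears where 135 - 5P = 6P - 118, i.e. P* = 23 and Q* = 20.
Since 35 is above P* = 23, the ceiling does not bind and the free-market outcome prevails.
Since the control does not bind, no trades are prevented and deadweight loss is zero.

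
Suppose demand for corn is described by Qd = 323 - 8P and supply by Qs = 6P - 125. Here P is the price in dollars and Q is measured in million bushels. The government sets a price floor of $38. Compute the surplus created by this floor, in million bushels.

84

Setting quantity demanded equal to quantity supplied, 323 - 8P = 6P - 125, gives P* = 32 and Q* = 67.
The floor of 38 is above the equilibrium price 32, so it binds.
At P = 38: Qd = 323 - 8·38 = 19 and Qs = 6·38 - 125 = 103.
Surplus = Qs - Qd = 103 - 19 = 84.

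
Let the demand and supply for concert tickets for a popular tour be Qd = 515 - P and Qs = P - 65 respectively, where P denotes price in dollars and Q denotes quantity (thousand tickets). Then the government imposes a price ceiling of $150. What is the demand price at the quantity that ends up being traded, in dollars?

430

Setting quantity demanded equal to quantity supplied, 515 - P = P - 65, gives P* = 290 and Q* = 225.
The ceiling of 150 is below the equilibrium price 290, so it binds.
At P = 150: Qd = 515 - 150 = 365 and Qs = 150 - 65 = 85.
Only 85 units reach the market. On the demand curve, the marginal buyer's willingness to pay at Q = 85 is (515 - 85) = 430.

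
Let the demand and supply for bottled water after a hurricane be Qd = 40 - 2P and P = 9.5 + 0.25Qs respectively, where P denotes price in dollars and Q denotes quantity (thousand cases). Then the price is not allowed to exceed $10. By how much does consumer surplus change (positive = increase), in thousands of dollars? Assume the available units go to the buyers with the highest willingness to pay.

-30

Rearranging supply gives Qs = 4P - 38. Without the control the market clears where 40 - 2P = 4P - 38, i.e. P* = 13 and Q* = 14.
The ceiling of 10 is below the equilibrium price 13, so it binds.
At P = 10: Qd = 40 - 2·10 = 20 and Qs = 4·10 - 38 = 2.
Consumer surplus without the control is ½ · (20 - 13) · 14 = 49.
With the ceiling, 2 units are sold at 10 (assume they go to the highest-value buyers). The demand price at Q = 2 is 19, so CS = ½ · [(20 - 10) + (19 - 10)] · 2 = 19.
Change in consumer surplus = 19 - 49 = -30.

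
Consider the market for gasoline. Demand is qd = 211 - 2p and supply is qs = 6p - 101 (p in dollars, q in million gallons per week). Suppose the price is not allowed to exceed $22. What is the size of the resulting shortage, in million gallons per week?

136

Equilibrium: 211 - 2p = 6p - 101, so 312 = 8p and p* = 39, q* = 133.
Since 22 < 39, the ceiling is binding.
At p = 22: qd = 211 - 2·22 = 167 and qs = 6·22 - 101 = 31.
Shortage = qd - qs = 167 - 31 = 136.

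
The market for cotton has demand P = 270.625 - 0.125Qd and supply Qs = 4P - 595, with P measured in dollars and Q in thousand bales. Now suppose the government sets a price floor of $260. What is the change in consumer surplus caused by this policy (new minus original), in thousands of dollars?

-6150

Rearranging demand gives Qd = 2165 - 8P. Setting quantity demanded equal to quantity supplied, 2165 - 8P = 4P - 595, gives P* = 230 and Q* = 325.
The floor of 260 is above the equilibrium price 230, so it binds.
At P = 260: Qd = 2165 - 8·260 = 85 and Qs = 4·260 - 595 = 445.
Consumer surplus without the control is ½ · (270.625 - 230) · 325 = 6601.5625.
With the floor, consumers buy 85 units at 260, so CS = ½ · (270.625 - 260) · 85 = 451.5625.
Change in consumer surplus = 451.5625 - 6601.5625 = -6150.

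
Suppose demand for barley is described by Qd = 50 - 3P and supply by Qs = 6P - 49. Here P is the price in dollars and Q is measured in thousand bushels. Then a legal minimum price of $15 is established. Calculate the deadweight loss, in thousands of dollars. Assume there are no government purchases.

36

Setting quantity demanded equal to quantity supplied, 50 - 3P = 6P - 49, gives P* = 11 and Q* = 17.
The floor of 15 is above the equilibrium price 11, so it binds.
At P = 15: Qd = 50 - 3·15 = 5 and Qs = 6·15 - 49 = 41.
Quantity traded falls to 5. At Q = 5 the demand price is (50 - 5)/3 = 15 and the supply price is (49 + 5)/6 = 9.
Deadweight loss = ½ · (15 - 9) · (17 - 5) = ½ · 6 · 12 = 36.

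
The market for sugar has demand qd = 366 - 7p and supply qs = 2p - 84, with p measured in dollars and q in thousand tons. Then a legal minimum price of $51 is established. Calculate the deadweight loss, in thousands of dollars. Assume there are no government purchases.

Equilibrium: 366 - 7p = 2p - 84, so 450 = 9p and p* = 50, q* = 16.
Because the floor (51) lies above the market-clearing price, it is binding.
At p = 51: qd = 366 - 7·51 = 9 and qs = 2·51 - 84 = 18.
Quantity traded falls to 9. At q = 9 the demand price is (366 - 9)/7 = 51 and the supply price is (84 + 9)/2 = 46.5.
Deadweight loss = ½ · (51 - 46.5) · (16 - 9) = ½ · 4.5 · 7 = 15.75.

15.75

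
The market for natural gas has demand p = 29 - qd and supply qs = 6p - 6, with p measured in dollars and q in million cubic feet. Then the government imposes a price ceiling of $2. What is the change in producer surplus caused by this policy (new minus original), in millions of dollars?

-45

Rearranging demand gives qd = 29 - p. Without the control the market clears where 29 - p = 6p - 6, i.e. p* = 5 and q* = 24.
Since 2 < 5, the ceiling is binding.
At p = 2: qd = 29 - 2 = 27 and qs = 6·2 - 6 = 6.
Producer surplus without the control is ½ · (5 - 1) · 24 = 48.
With the ceiling, producers sell 6 units at 2, so PS = ½ · (2 - 1) · 6 = 3.
Change in producer surplus = 3 - 48 = -45.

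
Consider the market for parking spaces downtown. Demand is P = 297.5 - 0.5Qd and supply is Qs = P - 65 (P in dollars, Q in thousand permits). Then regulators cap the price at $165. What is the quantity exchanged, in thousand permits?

Rearranging demand gives Qd = 595 - 2P. Equilibrium: 595 - 2P = P - 65, so 660 = 3P and P* = 220, Q* = 155.
Because the ceiling (165) lies below the market-clearing price, it is binding.
At P = 165: Qd = 595 - 2·165 = 265 and Qs = 165 - 65 = 100.
The quantity actually transacted is the short side, supply: 100.

100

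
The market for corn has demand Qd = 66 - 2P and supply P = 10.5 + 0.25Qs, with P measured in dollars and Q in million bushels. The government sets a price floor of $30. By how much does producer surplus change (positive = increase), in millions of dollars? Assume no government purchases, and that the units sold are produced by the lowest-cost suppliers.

0

Rearranging supply gives Qs = 4P - 42. Without the control the market clears where 66 - 2P = 4P - 42, i.e. P* = 18 and Q* = 30.
Since 30 > 18, the floor is binding.
At P = 30: Qd = 66 - 2·30 = 6 and Qs = 4·30 - 42 = 78.
Producer surplus without the control is ½ · (18 - 10.5) · 30 = 112.5.
With the floor, 6 units are sold at 30. The supply price at Q = 6 is 12, so PS = ½ · [(30 - 10.5) + (30 - 12)] · 6 = 112.5.
Change in producer surplus = 112.5 - 112.5 = 0.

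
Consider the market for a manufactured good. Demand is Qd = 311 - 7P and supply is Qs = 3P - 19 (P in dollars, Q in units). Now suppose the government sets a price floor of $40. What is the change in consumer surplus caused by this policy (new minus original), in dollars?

In a free market, 311 - 7P = 3P - 19 gives the equilibrium P* = 33, Q* = 80.
The floor of 40 is above the equilibrium price 33, so it binds.
At P = 40: Qd = 311 - 7·40 = 31 and Qs = 3·40 - 19 = 101.
Consumer surplus without the control is ½ · (311/7 - 33) · 80 = 3200/7.
With the floor, consumers buy 31 units at 40, so CS = ½ · (311/7 - 40) · 31 = 961/14.
Change in consumer surplus = 961/14 - 3200/7 = -388.5.

-388.5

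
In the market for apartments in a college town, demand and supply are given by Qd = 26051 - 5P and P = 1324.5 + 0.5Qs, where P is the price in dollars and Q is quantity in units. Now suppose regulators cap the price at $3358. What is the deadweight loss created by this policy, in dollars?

770789.6

Rearranging supply gives Qs = 2P - 2649. In a free market, 26051 - 5P = 2P - 2649 gives the equilibrium P* = 4100, Q* = 5551.
Because the ceiling (3358) lies below the market-clearing price, it is binding.
At P = 3358: Qd = 26051 - 5·3358 = 9261 and Qs = 2·3358 - 2649 = 4067.
Quantity traded falls to 4067. At Q = 4067 the demand price is (26051 - 4067)/5 = 4396.8 and the supply price is (2649 + 4067)/2 = 3358.
Deadweight loss = ½ · (4396.8 - 3358) · (5551 - 4067) = ½ · 1038.8 · 1484 = 770789.6.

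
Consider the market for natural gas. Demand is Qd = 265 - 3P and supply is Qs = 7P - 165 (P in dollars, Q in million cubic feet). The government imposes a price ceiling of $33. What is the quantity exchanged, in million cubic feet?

66

Equilibrium: 265 - 3P = 7P - 165, so 430 = 10P and P* = 43, Q* = 136.
The ceiling of 33 is below the equilibrium price 43, so it binds.
At P = 33: Qd = 265 - 3·33 = 166 and Qs = 7·33 - 165 = 66.
The quantity actually transacted is the short side, supply: 66.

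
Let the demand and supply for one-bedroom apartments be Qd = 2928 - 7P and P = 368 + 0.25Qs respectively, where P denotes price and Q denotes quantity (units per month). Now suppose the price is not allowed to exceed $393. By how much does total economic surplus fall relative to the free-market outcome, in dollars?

154

Rearranging supply gives Qs = 4P - 1472. In a free market, 2928 - 7P = 4P - 1472 gives the equilibrium P* = 400, Q* = 128.
The ceiling of 393 is below the equilibrium price 400, so it binds.
At P = 393: Qd = 2928 - 7·393 = 177 and Qs = 4·393 - 1472 = 100.
Quantity traded falls to 100. At Q = 100 the demand price is (2928 - 100)/7 = 404 and the supply price is (1472 + 100)/4 = 393.
Deadweight loss = ½ · (404 - 393) · (128 - 100) = ½ · 11 · 28 = 154.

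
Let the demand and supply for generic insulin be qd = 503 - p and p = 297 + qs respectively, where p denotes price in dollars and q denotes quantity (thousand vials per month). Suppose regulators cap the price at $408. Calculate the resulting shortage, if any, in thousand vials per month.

Rearranging supply gives qs = p - 297. Setting quantity demanded equal to quantity supplied, 503 - p = p - 297, gives p* = 400 and q* = 103.
The ceiling of 408 is above the equilibrium price 400, so it is not binding; the market clears at p* = 400, q* = 103.
Since the control does not bind, there is no shortage.

0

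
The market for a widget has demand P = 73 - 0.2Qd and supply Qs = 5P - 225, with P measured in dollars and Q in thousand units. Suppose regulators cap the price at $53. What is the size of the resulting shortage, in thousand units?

Rearranging demand gives Qd = 365 - 5P. In a free market, 365 - 5P = 5P - 225 gives the equilibrium P* = 59, Q* = 70.
Because the ceiling (53) lies below the market-clearing price, it is binding.
At P = 53: Qd = 365 - 5·53 = 100 and Qs = 5·53 - 225 = 40.
Shortage = Qd - Qs = 100 - 40 = 60.

60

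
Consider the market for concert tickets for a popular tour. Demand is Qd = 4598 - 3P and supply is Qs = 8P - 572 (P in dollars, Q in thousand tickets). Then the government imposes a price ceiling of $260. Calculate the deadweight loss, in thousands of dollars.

646800

In a free market, 4598 - 3P = 8P - 572 gives the equilibrium P* = 470, Q* = 3188.
The ceiling of 260 is below the equilibrium price 470, so it binds.
At P = 260: Qd = 4598 - 3·260 = 3818 and Qs = 8·260 - 572 = 1508.
Quantity traded falls to 1508. At Q = 1508 the demand price is (4598 - 1508)/3 = 1030 and the supply price is (572 + 1508)/8 = 260.
Deadweight loss = ½ · (1030 - 260) · (3188 - 1508) = ½ · 770 · 1680 = 646800.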